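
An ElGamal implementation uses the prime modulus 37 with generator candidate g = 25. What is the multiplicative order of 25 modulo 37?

18

Since 25 ∈ (Z/37Z)^×, its order divides φ(37) = 37 − 1 = 36 = 2^2 · 3^2.
Divisors of 36: 1, 2, 3, 4, 6, 9, 12, 18, 36.
Test each divisor d:
25^1 ≡ 25 (mod 37)
25^2 ≡ 33 (mod 37)
25^3 ≡ 11 (mod 37)
25^4 ≡ 16 (mod 37)
25^6 ≡ 10 (mod 37)
25^9 ≡ 36 (mod 37)
25^12 ≡ 26 (mod 37)
25^18 ≡ 1 (mod 37) ✓
Hence ord(25) = 18.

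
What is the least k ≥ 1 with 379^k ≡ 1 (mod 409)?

ord(379) | φ(409) = 409 − 1 = 408 = 2^3 · 3 · 17.
Divisors of 408: 1, 2, 3, 4, 6, 8, 12, 17, 24, 34, 51, 68, 102, 136, 204, 408.
Test each divisor d:
379^1 ≡ 379
379^2 ≡ 82
379^3 ≡ 403
379^4 ≡ 180
379^6 ≡ 36
379^8 ≡ 89
379^12 ≡ 69
379^17 ≡ 408
379^24 ≡ 262
379^34 ≡ 1
Hence ord(379) = 34.

34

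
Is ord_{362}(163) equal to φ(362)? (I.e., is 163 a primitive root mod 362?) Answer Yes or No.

Yes

φ(362) = φ(2)·φ(181) = 1·180 = 180 = 2^2 · 3^2 · 5.
It suffices to check that the order of 163 is not a proper divisor of 180: compute 163^(180/q) for q ∈ {2, 3, 5}.
163^90 ≡ 361 (mod 362)  [q = 2: ≢ 1 ✓]
163^60 ≡ 313 (mod 362)  [q = 3: ≢ 1 ✓]
163^36 ≡ 125 (mod 362)  [q = 5: ≢ 1 ✓]
None equal 1, so ord_362(163) = 180: 163 is a primitive root.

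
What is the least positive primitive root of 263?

5

φ(263) = 263 − 1 = 262 = 2 · 131.
g is a primitive root iff g^(262/q) ≢ 1 (mod 263) for each prime q ∈ {2, 131}.
g = 2: 2^131 ≡ 1 — hits 1, so not a primitive root.
g = 3: 3^131 ≡ 1 — hits 1, so not a primitive root.
g = 4: 4^131 ≡ 1 — hits 1, so not a primitive root.
g = 5: 5^131 ≡ 262; 5^2 ≡ 25 — none is 1, so 5 is a primitive root.
So 5 is the smallest generator of (Z/263Z)^×.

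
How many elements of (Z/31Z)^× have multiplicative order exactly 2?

1

φ(31) = 31 − 1 = 30 = 2 · 3 · 5.
In a cyclic group of order 30, there are φ(d) elements of order d for each divisor d of 30, and zero for non-divisors.
2 | 30, and φ(2) = 2 − 1 = 1.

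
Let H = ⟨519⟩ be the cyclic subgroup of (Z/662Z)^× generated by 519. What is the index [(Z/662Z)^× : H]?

By Lagrange's theorem, ord_662(519) divides φ(662) = φ(2)·φ(331) = 1·330 = 330 = 2 · 3 · 5 · 11.
Divisors of 330: 1, 2, 3, 5, 6, 10, 11, 15, 22, 30, 33, 55, 66, 110, 165, 330.
Test each divisor d:
519^1 ≡ 519 (mod 662)
519^2 ≡ 589 (mod 662)
519^3 ≡ 509 (mod 662)
519^5 ≡ 577 (mod 662)
519^6 ≡ 239 (mod 662)
519^10 ≡ 605 (mod 662)
519^11 ≡ 207 (mod 662)
519^15 ≡ 211 (mod 662)
519^22 ≡ 481 (mod 662)
519^30 ≡ 167 (mod 662)
519^33 ≡ 267 (mod 662)
519^55 ≡ 661 (mod 662)
519^66 ≡ 455 (mod 662)
519^110 ≡ 1 (mod 662) ✓
Thus |⟨519⟩| = ord(519) = 110.
[(Z/662Z)^× : ⟨519⟩] = 330/110 = 3.

3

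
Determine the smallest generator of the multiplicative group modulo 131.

2

φ(131) = 131 − 1 = 130 = 2 · 5 · 13.
Test candidates g = 2, 3, … against the prime factors q ∈ {2, 5, 13} of φ(131): g is a generator iff g^(130/q) ≢ 1 for every such q.
g = 2: 2^65 ≡ 130; 2^26 ≡ 53; 2^10 ≡ 107 — none is 1, so 2 is a primitive root.
So 2 is the smallest generator of (Z/131Z)^×.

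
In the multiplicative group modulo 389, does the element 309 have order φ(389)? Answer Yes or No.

No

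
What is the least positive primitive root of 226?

3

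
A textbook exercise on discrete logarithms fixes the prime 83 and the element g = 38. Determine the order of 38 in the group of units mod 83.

By Lagrange's theorem, ord_83(38) divides φ(83) = 83 − 1 = 82 = 2 · 41.
Divisors of 82: 1, 2, 41, 82.
Test each divisor d:
38^1 ≡ 38
38^2 ≡ 33
38^41 ≡ 1
So ord_83(38) = 41.

41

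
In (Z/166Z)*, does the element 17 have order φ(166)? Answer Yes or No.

No

φ(166) = φ(2)·φ(83) = 1·82 = 82 = 2 · 41.
Test 17^(82/q) mod 166 for each prime factor q of 82:
17^41 ≡ 1 (mod 166)  [q = 2: ≡ 1 ✗]
17^2 ≡ 123 (mod 166)  [q = 41: ≢ 1 ✓]
17^41 ≡ 1 shows ord(17) | 41, strictly less than φ(166); not a primitive root.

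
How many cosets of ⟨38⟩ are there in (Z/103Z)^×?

2

The order of 38 must divide φ(103) = 103 − 1 = 102 = 2 · 3 · 17.
Divisors of 102: 1, 2, 3, 6, 17, 34, 51, 102.
Compute 38^d (mod 103) for the divisors d until we hit 1:
38^1 ≡ 38
38^2 ≡ 2
38^3 ≡ 76
38^6 ≡ 8
38^17 ≡ 46
38^34 ≡ 56
38^51 ≡ 1
So ord_103(38) = 51, hence |⟨38⟩| = 51.
Index = |(Z/103Z)^×| / |⟨38⟩| = 102 / 51 = 2.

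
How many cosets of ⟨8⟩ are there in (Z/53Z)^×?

1

By Lagrange's theorem, ord_53(8) divides φ(53) = 53 − 1 = 52 = 2^2 · 13.
Divisors of 52: 1, 2, 4, 13, 26, 52.
Evaluate successive powers at the divisors of 52:
8^1 ≡ 8 (mod 53)
8^2 ≡ 11 (mod 53)
8^4 ≡ 15 (mod 53)
8^13 ≡ 23 (mod 53)
8^26 ≡ 52 (mod 53)
8^52 ≡ 1 (mod 53) ✓
Thus |⟨8⟩| = ord(8) = 52.
Index = |(Z/53Z)^×| / |⟨8⟩| = 52 / 52 = 1.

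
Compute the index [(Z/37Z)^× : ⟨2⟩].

By Lagrange's theorem, ord_37(2) divides φ(37) = 37 − 1 = 36 = 2^2 · 3^2.
Divisors of 36: 1, 2, 3, 4, 6, 9, 12, 18, 36.
Test each divisor d:
2^1 ≡ 2 (mod 37)
2^2 ≡ 4 (mod 37)
2^3 ≡ 8 (mod 37)
2^4 ≡ 16 (mod 37)
2^6 ≡ 27 (mod 37)
2^9 ≡ 31 (mod 37)
2^12 ≡ 26 (mod 37)
2^18 ≡ 36 (mod 37)
2^36 ≡ 1 (mod 37) ✓
Thus |⟨2⟩| = ord(2) = 36.
Index = |(Z/37Z)^×| / |⟨2⟩| = 36 / 36 = 1.

1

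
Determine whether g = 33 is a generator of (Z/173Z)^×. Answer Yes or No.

No

φ(173) = 173 − 1 = 172 = 2^2 · 43.
It suffices to check that the order of 33 is not a proper divisor of 172: compute 33^(172/q) for q ∈ {2, 43}.
33^86 ≡ 1 (mod 173)  [q = 2: ≡ 1 ✗]
33^4 ≡ 6 (mod 173)  [q = 43: ≢ 1 ✓]
33^86 ≡ 1 shows ord(33) | 86, strictly less than φ(173); not a primitive root.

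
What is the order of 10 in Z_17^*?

Since 10 ∈ (Z/17Z)^×, its order divides φ(17) = 17 − 1 = 16 = 2^4.
Divisors of 16: 1, 2, 4, 8, 16.
Evaluate successive powers at the divisors of 16:
10^1 ≡ 10 (mod 17)
10^2 ≡ 15 (mod 17)
10^4 ≡ 4 (mod 17)
10^8 ≡ 16 (mod 17)
10^16 ≡ 1 (mod 17) ✓
Therefore the multiplicative order of 10 modulo 17 is 16.

16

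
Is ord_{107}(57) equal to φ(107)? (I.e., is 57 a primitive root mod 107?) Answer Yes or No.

φ(107) = 107 − 1 = 106 = 2 · 53.
Test 57^(106/q) mod 107 for each prime factor q of 106:
57^53 ≡ 1 (mod 107)  [q = 2: ≡ 1 ✗]
57^2 ≡ 39 (mod 107)  [q = 53: ≢ 1 ✓]
The check at q = 2 fails, so 57 generates a proper subgroup.

No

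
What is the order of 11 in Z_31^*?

30

The order of 11 must divide φ(31) = 31 − 1 = 30 = 2 · 3 · 5.
Divisors of 30: 1, 2, 3, 5, 6, 10, 15, 30.
Check 11^d mod 31 for each divisor in increasing order:
11^1 ≡ 11 (mod 31)
11^2 ≡ 28 (mod 31)
11^3 ≡ 29 (mod 31)
11^5 ≡ 6 (mod 31)
11^6 ≡ 4 (mod 31)
11^10 ≡ 5 (mod 31)
11^15 ≡ 30 (mod 31)
11^30 ≡ 1 (mod 31) ✓
Hence ord(11) = 30.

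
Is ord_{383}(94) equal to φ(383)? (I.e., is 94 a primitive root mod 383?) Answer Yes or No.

φ(383) = 383 − 1 = 382 = 2 · 191.
An element g generates (Z/383Z)^× iff g^(382/q) ≢ 1 (mod 383) for each prime q ∈ {2, 191}.
94^191 ≡ 382 (mod 383)  [q = 2: ≢ 1 ✓]
94^2 ≡ 27 (mod 383)  [q = 191: ≢ 1 ✓]
None equal 1, so ord_383(94) = 382: 94 is a primitive root.

Yes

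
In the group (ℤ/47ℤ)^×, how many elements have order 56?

0

φ(47) = 47 − 1 = 46 = 2 · 23.
Since (Z/47Z)^× is cyclic of order 46, the number of elements of order d is φ(d) when d | 46 and 0 otherwise.
56 does not divide 46, so no element of (Z/47Z)^× has order 56.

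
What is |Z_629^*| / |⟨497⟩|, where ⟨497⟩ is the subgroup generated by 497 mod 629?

16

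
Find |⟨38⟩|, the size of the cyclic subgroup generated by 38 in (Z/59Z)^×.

58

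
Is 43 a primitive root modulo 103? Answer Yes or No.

φ(103) = 103 − 1 = 102 = 2 · 3 · 17.
An element g generates (Z/103Z)^× iff g^(102/q) ≢ 1 (mod 103) for each prime q ∈ {2, 3, 17}.
43^51 ≡ 102 (mod 103)  [q = 2: ≢ 1 ✓]
43^34 ≡ 46 (mod 103)  [q = 3: ≢ 1 ✓]
43^6 ≡ 81 (mod 103)  [q = 17: ≢ 1 ✓]
All checks pass, so 43 has order 102 and is a primitive root modulo 103.

Yes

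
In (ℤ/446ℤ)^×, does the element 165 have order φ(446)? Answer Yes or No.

Yes

φ(446) = φ(2)·φ(223) = 1·222 = 222 = 2 · 3 · 37.
Test 165^(222/q) mod 446 for each prime factor q of 222:
165^111 ≡ 445 (mod 446)  [q = 2: ≢ 1 ✓]
165^74 ≡ 39 (mod 446)  [q = 3: ≢ 1 ✓]
165^6 ≡ 169 (mod 446)  [q = 37: ≢ 1 ✓]
None equal 1, so ord_446(165) = 222: 165 is a primitive root.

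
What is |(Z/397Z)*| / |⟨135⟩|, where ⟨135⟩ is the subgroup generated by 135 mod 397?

1

By Lagrange's theorem, ord_397(135) divides φ(397) = 397 − 1 = 396 = 2^2 · 3^2 · 11.
Divisors of 396: 1, 2, 3, 4, 6, 9, 11, 12, 18, 22, 33, 36, 44, 66, 99, 132, 198, 396.
Check 135^d mod 397 for each divisor in increasing order:
135^1 ≡ 135 (mod 397)
135^2 ≡ 360 (mod 397)
135^3 ≡ 166 (mod 397)
135^4 ≡ 178 (mod 397)
135^6 ≡ 163 (mod 397)
135^9 ≡ 62 (mod 397)
135^11 ≡ 88 (mod 397)
135^12 ≡ 367 (mod 397)
135^18 ≡ 271 (mod 397)
135^22 ≡ 201 (mod 397)
135^33 ≡ 220 (mod 397)
135^36 ≡ 393 (mod 397)
135^44 ≡ 304 (mod 397)
135^66 ≡ 363 (mod 397)
135^99 ≡ 63 (mod 397)
135^132 ≡ 362 (mod 397)
135^198 ≡ 396 (mod 397)
135^396 ≡ 1 (mod 397) ✓
So ord_397(135) = 396, hence |⟨135⟩| = 396.
[(Z/397Z)^× : ⟨135⟩] = 396/396 = 1.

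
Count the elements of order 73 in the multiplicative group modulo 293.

φ(293) = 293 − 1 = 292 = 2^2 · 73.
Since (Z/293Z)^× is cyclic of order 292, the number of elements of order d is φ(d) when d | 292 and 0 otherwise.
73 | 292, and φ(73) = 73 − 1 = 72.

72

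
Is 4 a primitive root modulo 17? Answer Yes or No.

φ(17) = 17 − 1 = 16 = 2^4.
4 is a primitive root mod 17 iff 4^(φ(17)/q) ≢ 1 for every prime q | φ(17), i.e. q ∈ {2}.
4^8 ≡ 1 (mod 17)  [q = 2: ≡ 1 ✗]
The check at q = 2 fails, so 4 generates a proper subgroup.

No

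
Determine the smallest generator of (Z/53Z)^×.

2

φ(53) = 53 − 1 = 52 = 2^2 · 13.
Test candidates g = 2, 3, … against the prime factors q ∈ {2, 13} of φ(53): g is a generator iff g^(52/q) ≢ 1 for every such q.
g = 2: 2^26 ≡ 52; 2^4 ≡ 16 — none is 1, so 2 is a primitive root.
Hence the least primitive root of 53 is 2.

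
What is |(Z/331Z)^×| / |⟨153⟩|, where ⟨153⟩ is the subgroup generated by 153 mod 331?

Since 153 ∈ (Z/331Z)^×, its order divides φ(331) = 331 − 1 = 330 = 2 · 3 · 5 · 11.
Divisors of 330: 1, 2, 3, 5, 6, 10, 11, 15, 22, 30, 33, 55, 66, 110, 165, 330.
Compute 153^d (mod 331) for the divisors d until we hit 1:
153^1 ≡ 153
153^2 ≡ 239
153^3 ≡ 157
153^5 ≡ 120
153^6 ≡ 155
153^10 ≡ 167
153^11 ≡ 64
153^15 ≡ 180
153^22 ≡ 124
153^30 ≡ 293
153^33 ≡ 323
153^55 ≡ 1
Thus |⟨153⟩| = ord(153) = 55.
Index = |(Z/331Z)^×| / |⟨153⟩| = 330 / 55 = 6.

6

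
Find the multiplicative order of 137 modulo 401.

ord(137) | φ(401) = 401 − 1 = 400 = 2^4 · 5^2.
Divisors of 400: 1, 2, 4, 5, 8, 10, 16, 20, 25, 40, 50, 80, 100, 200, 400.
Evaluate successive powers at the divisors of 400:
137^1 ≡ 137 (mod 401)
137^2 ≡ 323 (mod 401)
137^4 ≡ 69 (mod 401)
137^5 ≡ 230 (mod 401)
137^8 ≡ 350 (mod 401)
137^10 ≡ 369 (mod 401)
137^16 ≡ 195 (mod 401)
137^20 ≡ 222 (mod 401)
137^25 ≡ 133 (mod 401)
137^40 ≡ 362 (mod 401)
137^50 ≡ 45 (mod 401)
137^80 ≡ 318 (mod 401)
137^100 ≡ 20 (mod 401)
137^200 ≡ 400 (mod 401)
137^400 ≡ 1 (mod 401) ✓
So ord_401(137) = 400.

400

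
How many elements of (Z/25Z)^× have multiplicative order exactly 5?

4

φ(25) = φ(5^2) = 5·(5−1) = 20 = 2^2 · 5.
In a cyclic group of order 20, there are φ(d) elements of order d for each divisor d of 20, and zero for non-divisors.
5 | 20, and φ(5) = 5 − 1 = 4.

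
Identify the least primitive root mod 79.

3

φ(79) = 79 − 1 = 78 = 2 · 3 · 13.
Test candidates g = 2, 3, … against the prime factors q ∈ {2, 3, 13} of φ(79): g is a generator iff g^(78/q) ≢ 1 for every such q.
g = 2: 2^39 ≡ 1 — hits 1, so not a primitive root.
g = 3: 3^39 ≡ 78; 3^26 ≡ 23; 3^6 ≡ 18 — none is 1, so 3 is a primitive root.
Hence the least primitive root of 79 is 3.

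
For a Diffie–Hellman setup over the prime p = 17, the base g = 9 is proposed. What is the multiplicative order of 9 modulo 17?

8

By Lagrange's theorem, ord_17(9) divides φ(17) = 17 − 1 = 16 = 2^4.
Divisors of 16: 1, 2, 4, 8, 16.
Check 9^d mod 17 for each divisor in increasing order:
9^1 ≡ 9
9^2 ≡ 13
9^4 ≡ 16
9^8 ≡ 1
Hence ord(9) = 8.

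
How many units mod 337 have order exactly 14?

6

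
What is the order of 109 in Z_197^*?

98

ord(109) | φ(197) = 197 − 1 = 196 = 2^2 · 7^2.
Divisors of 196: 1, 2, 4, 7, 14, 28, 49, 98, 196.
Test each divisor d:
109^1 ≡ 109
109^2 ≡ 61
109^4 ≡ 175
109^7 ≡ 93
109^14 ≡ 178
109^28 ≡ 164
109^49 ≡ 196
109^98 ≡ 1
So ord_197(109) = 98.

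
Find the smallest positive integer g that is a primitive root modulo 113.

φ(113) = 113 − 1 = 112 = 2^4 · 7.
g is a primitive root iff g^(112/q) ≢ 1 (mod 113) for each prime q ∈ {2, 7}.
g = 2: 2^56 ≡ 1 — hits 1, so not a primitive root.
g = 3: 3^56 ≡ 112; 3^16 ≡ 49 — none is 1, so 3 is a primitive root.
The smallest primitive root modulo 113 is 3.

3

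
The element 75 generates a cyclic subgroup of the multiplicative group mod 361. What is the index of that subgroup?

9

Since 75 ∈ (Z/361Z)^×, its order divides φ(361) = φ(19^2) = 19·(19−1) = 342 = 2 · 3^2 · 19.
Divisors of 342: 1, 2, 3, 6, 9, 18, 19, 38, 57, 114, 171, 342.
Test each divisor d:
75^1 ≡ 75 (mod 361)
75^2 ≡ 210 (mod 361)
75^3 ≡ 227 (mod 361)
75^6 ≡ 267 (mod 361)
75^9 ≡ 322 (mod 361)
75^18 ≡ 77 (mod 361)
75^19 ≡ 360 (mod 361)
75^38 ≡ 1 (mod 361) ✓
Thus |⟨75⟩| = ord(75) = 38.
Index = |(Z/361Z)^×| / |⟨75⟩| = 342 / 38 = 9.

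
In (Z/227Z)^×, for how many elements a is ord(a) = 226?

112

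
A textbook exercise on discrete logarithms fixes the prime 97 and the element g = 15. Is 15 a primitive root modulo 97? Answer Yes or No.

Yes

φ(97) = 97 − 1 = 96 = 2^5 · 3.
It suffices to check that the order of 15 is not a proper divisor of 96: compute 15^(96/q) for q ∈ {2, 3}.
15^48 ≡ 96 (mod 97)  [q = 2: ≢ 1 ✓]
15^32 ≡ 61 (mod 97)  [q = 3: ≢ 1 ✓]
Every test exponent gives a nontrivial residue, hence 15 generates the full group.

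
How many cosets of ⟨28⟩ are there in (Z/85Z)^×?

4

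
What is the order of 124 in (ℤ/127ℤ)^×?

63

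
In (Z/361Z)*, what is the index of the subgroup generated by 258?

6

By Lagrange's theorem, ord_361(258) divides φ(361) = φ(19^2) = 19·(19−1) = 342 = 2 · 3^2 · 19.
Divisors of 342: 1, 2, 3, 6, 9, 18, 19, 38, 57, 114, 171, 342.
Evaluate successive powers at the divisors of 342:
258^1 ≡ 258
258^2 ≡ 140
258^3 ≡ 20
258^6 ≡ 39
258^9 ≡ 58
258^18 ≡ 115
258^19 ≡ 68
258^38 ≡ 292
258^57 ≡ 1
So ord_361(258) = 57, hence |⟨258⟩| = 57.
[(Z/361Z)^× : ⟨258⟩] = 342/57 = 6.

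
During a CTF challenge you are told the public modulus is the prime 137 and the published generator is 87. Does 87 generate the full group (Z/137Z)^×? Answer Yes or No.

No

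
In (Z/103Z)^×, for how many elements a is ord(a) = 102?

φ(103) = 103 − 1 = 102 = 2 · 3 · 17.
In a cyclic group of order 102, there are φ(d) elements of order d for each divisor d of 102, and zero for non-divisors.
102 = 2 · 3 · 17 divides 102, and φ(102) = 32.

32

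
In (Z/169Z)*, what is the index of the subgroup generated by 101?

2

Since 101 ∈ (Z/169Z)^×, its order divides φ(169) = φ(13^2) = 13·(13−1) = 156 = 2^2 · 3 · 13.
Divisors of 156: 1, 2, 3, 4, 6, 12, 13, 26, 39, 52, 78, 156.
Compute 101^d (mod 169) for the divisors d until we hit 1:
101^1 ≡ 101
101^2 ≡ 61
101^3 ≡ 77
101^4 ≡ 3
101^6 ≡ 14
101^12 ≡ 27
101^13 ≡ 23
101^26 ≡ 22
101^39 ≡ 168
101^52 ≡ 146
101^78 ≡ 1
So ord_169(101) = 78, hence |⟨101⟩| = 78.
The index is φ(169) / ord(101) = 156 / 78 = 2.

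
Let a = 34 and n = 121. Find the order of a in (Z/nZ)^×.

11

The order of 34 must divide φ(121) = φ(11^2) = 11·(11−1) = 110 = 2 · 5 · 11.
Divisors of 110: 1, 2, 5, 10, 11, 22, 55, 110.
Test each divisor d:
34^1 ≡ 34 (mod 121)
34^2 ≡ 67 (mod 121)
34^5 ≡ 45 (mod 121)
34^10 ≡ 89 (mod 121)
34^11 ≡ 1 (mod 121) ✓
Therefore the multiplicative order of 34 modulo 121 is 11.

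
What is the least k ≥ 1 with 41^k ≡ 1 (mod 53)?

52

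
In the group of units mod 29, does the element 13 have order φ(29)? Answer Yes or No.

φ(29) = 29 − 1 = 28 = 2^2 · 7.
13 is a primitive root mod 29 iff 13^(φ(29)/q) ≢ 1 for every prime q | φ(29), i.e. q ∈ {2, 7}.
13^14 ≡ 1 (mod 29)  [q = 2: ≡ 1 ✗]
13^4 ≡ 25 (mod 29)  [q = 7: ≢ 1 ✓]
The check at q = 2 fails, so 13 generates a proper subgroup.

No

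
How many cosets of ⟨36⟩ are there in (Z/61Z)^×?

2

Since 36 ∈ (Z/61Z)^×, its order divides φ(61) = 61 − 1 = 60 = 2^2 · 3 · 5.
Divisors of 60: 1, 2, 3, 4, 5, 6, 10, 12, 15, 20, 30, 60.
Check 36^d mod 61 for each divisor in increasing order:
36^1 ≡ 36 (mod 61)
36^2 ≡ 15 (mod 61)
36^3 ≡ 52 (mod 61)
36^4 ≡ 42 (mod 61)
36^5 ≡ 48 (mod 61)
36^6 ≡ 20 (mod 61)
36^10 ≡ 47 (mod 61)
36^12 ≡ 34 (mod 61)
36^15 ≡ 60 (mod 61)
36^20 ≡ 13 (mod 61)
36^30 ≡ 1 (mod 61) ✓
So ord_61(36) = 30, hence |⟨36⟩| = 30.
The index is φ(61) / ord(36) = 60 / 30 = 2.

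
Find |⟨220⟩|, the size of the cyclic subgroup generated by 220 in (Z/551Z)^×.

12

By Lagrange's theorem, ord_551(220) divides φ(551) = φ(19·29) = (19−1)·(29−1) = 18·28 = 504 = 2^3 · 3^2 · 7.
Divisors of 504: 1, 2, 3, 4, 6, 7, 8, 9, 12, 14, 18, 21, 24, 28, 36, 42, 56, 63, 72, 84, 126, 168, 252, 504.
Evaluate successive powers at the divisors of 504:
220^1 ≡ 220 (mod 551)
220^2 ≡ 463 (mod 551)
220^3 ≡ 476 (mod 551)
220^4 ≡ 30 (mod 551)
220^6 ≡ 115 (mod 551)
220^7 ≡ 505 (mod 551)
220^8 ≡ 349 (mod 551)
220^9 ≡ 191 (mod 551)
220^12 ≡ 1 (mod 551) ✓
So ord_551(220) = 12.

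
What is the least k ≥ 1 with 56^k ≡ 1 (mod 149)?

148

ord(56) | φ(149) = 149 − 1 = 148 = 2^2 · 37.
Divisors of 148: 1, 2, 4, 37, 74, 148.
Evaluate successive powers at the divisors of 148:
56^1 ≡ 56 (mod 149)
56^2 ≡ 7 (mod 149)
56^4 ≡ 49 (mod 149)
56^37 ≡ 105 (mod 149)
56^74 ≡ 148 (mod 149)
56^148 ≡ 1 (mod 149) ✓
Hence ord(56) = 148.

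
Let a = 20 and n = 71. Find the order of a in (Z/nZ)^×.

7

The order of 20 must divide φ(71) = 71 − 1 = 70 = 2 · 5 · 7.
Divisors of 70: 1, 2, 5, 7, 10, 14, 35, 70.
Compute 20^d (mod 71) for the divisors d until we hit 1:
20^1 ≡ 20
20^2 ≡ 45
20^5 ≡ 30
20^7 ≡ 1
The smallest such exponent is 7, so the order of 20 is 7.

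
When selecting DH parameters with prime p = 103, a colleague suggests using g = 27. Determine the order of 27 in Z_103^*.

The order of 27 must divide φ(103) = 103 − 1 = 102 = 2 · 3 · 17.
Divisors of 102: 1, 2, 3, 6, 17, 34, 51, 102.
Compute 27^d (mod 103) for the divisors d until we hit 1:
27^1 ≡ 27 (mod 103)
27^2 ≡ 8 (mod 103)
27^3 ≡ 10 (mod 103)
27^6 ≡ 100 (mod 103)
27^17 ≡ 102 (mod 103)
27^34 ≡ 1 (mod 103) ✓
The smallest such exponent is 34, so the order of 27 is 34.

34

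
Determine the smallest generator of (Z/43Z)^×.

3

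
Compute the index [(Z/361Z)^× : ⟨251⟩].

By Lagrange's theorem, ord_361(251) divides φ(361) = φ(19^2) = 19·(19−1) = 342 = 2 · 3^2 · 19.
Divisors of 342: 1, 2, 3, 6, 9, 18, 19, 38, 57, 114, 171, 342.
Evaluate successive powers at the divisors of 342:
251^1 ≡ 251 (mod 361)
251^2 ≡ 187 (mod 361)
251^3 ≡ 7 (mod 361)
251^6 ≡ 49 (mod 361)
251^9 ≡ 343 (mod 361)
251^18 ≡ 324 (mod 361)
251^19 ≡ 99 (mod 361)
251^38 ≡ 54 (mod 361)
251^57 ≡ 292 (mod 361)
251^114 ≡ 68 (mod 361)
251^171 ≡ 1 (mod 361) ✓
The order of 251 is 171, so the subgroup it generates has 171 elements.
[(Z/361Z)^× : ⟨251⟩] = 342/171 = 2.

2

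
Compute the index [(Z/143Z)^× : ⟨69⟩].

The order of 69 must divide φ(143) = φ(11·13) = (11−1)·(13−1) = 10·12 = 120 = 2^3 · 3 · 5.
Divisors of 120: 1, 2, 3, 4, 5, 6, 8, 10, 12, 15, 20, 24, 30, 40, 60, 120.
Compute 69^d (mod 143) for the divisors d until we hit 1:
69^1 ≡ 69 (mod 143)
69^2 ≡ 42 (mod 143)
69^3 ≡ 38 (mod 143)
69^4 ≡ 48 (mod 143)
69^5 ≡ 23 (mod 143)
69^6 ≡ 14 (mod 143)
69^8 ≡ 16 (mod 143)
69^10 ≡ 100 (mod 143)
69^12 ≡ 53 (mod 143)
69^15 ≡ 12 (mod 143)
69^20 ≡ 133 (mod 143)
69^24 ≡ 92 (mod 143)
69^30 ≡ 1 (mod 143) ✓
The order of 69 is 30, so the subgroup it generates has 30 elements.
Index = |(Z/143Z)^×| / |⟨69⟩| = 120 / 30 = 4.

4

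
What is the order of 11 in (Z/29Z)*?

Since 11 ∈ (Z/29Z)^×, its order divides φ(29) = 29 − 1 = 28 = 2^2 · 7.
Divisors of 28: 1, 2, 4, 7, 14, 28.
Check 11^d mod 29 for each divisor in increasing order:
11^1 ≡ 11 (mod 29)
11^2 ≡ 5 (mod 29)
11^4 ≡ 25 (mod 29)
11^7 ≡ 12 (mod 29)
11^14 ≡ 28 (mod 29)
11^28 ≡ 1 (mod 29) ✓
Therefore the multiplicative order of 11 modulo 29 is 28.

28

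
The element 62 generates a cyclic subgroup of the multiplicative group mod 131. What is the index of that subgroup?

10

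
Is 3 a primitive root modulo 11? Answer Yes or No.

φ(11) = 11 − 1 = 10 = 2 · 5.
Test 3^(10/q) mod 11 for each prime factor q of 10:
3^5 ≡ 1 (mod 11)  [q = 2: ≡ 1 ✗]
3^2 ≡ 9 (mod 11)  [q = 5: ≢ 1 ✓]
3^5 ≡ 1 shows ord(3) | 5, strictly less than φ(11); not a primitive root.

No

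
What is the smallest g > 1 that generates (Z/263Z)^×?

5

φ(263) = 263 − 1 = 262 = 2 · 131.
g is a primitive root iff g^(262/q) ≢ 1 (mod 263) for each prime q ∈ {2, 131}.
g = 2: 2^131 ≡ 1 — hits 1, so not a primitive root.
g = 3: 3^131 ≡ 1 — hits 1, so not a primitive root.
g = 4: 4^131 ≡ 1 — hits 1, so not a primitive root.
g = 5: 5^131 ≡ 262; 5^2 ≡ 25 — none is 1, so 5 is a primitive root.
Hence the least primitive root of 263 is 5.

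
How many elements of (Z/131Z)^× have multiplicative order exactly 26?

φ(131) = 131 − 1 = 130 = 2 · 5 · 13.
Since (Z/131Z)^× is cyclic of order 130, the number of elements of order d is φ(d) when d | 130 and 0 otherwise.
26 = 2 · 13 divides 130, and φ(26) = 12.

12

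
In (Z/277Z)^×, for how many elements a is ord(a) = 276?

88

φ(277) = 277 − 1 = 276 = 2^2 · 3 · 23.
In a cyclic group of order 276, there are φ(d) elements of order d for each divisor d of 276, and zero for non-divisors.
276 = 2^2 · 3 · 23 divides 276, and φ(276) = 88.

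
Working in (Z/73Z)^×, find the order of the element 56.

The order of 56 must divide φ(73) = 73 − 1 = 72 = 2^3 · 3^2.
Divisors of 72: 1, 2, 3, 4, 6, 8, 9, 12, 18, 24, 36, 72.
Test each divisor d:
56^1 ≡ 56
56^2 ≡ 70
56^3 ≡ 51
56^4 ≡ 9
56^6 ≡ 46
56^8 ≡ 8
56^9 ≡ 10
56^12 ≡ 72
56^18 ≡ 27
56^24 ≡ 1
Hence ord(56) = 24.

24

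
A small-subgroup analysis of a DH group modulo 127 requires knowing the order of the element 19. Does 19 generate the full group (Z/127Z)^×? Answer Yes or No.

No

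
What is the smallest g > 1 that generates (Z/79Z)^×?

3

φ(79) = 79 − 1 = 78 = 2 · 3 · 13.
Test candidates g = 2, 3, … against the prime factors q ∈ {2, 3, 13} of φ(79): g is a generator iff g^(78/q) ≢ 1 for every such q.
g = 2: 2^39 ≡ 1 — hits 1, so not a primitive root.
g = 3: 3^39 ≡ 78; 3^26 ≡ 23; 3^6 ≡ 18 — none is 1, so 3 is a primitive root.
Hence the least primitive root of 79 is 3.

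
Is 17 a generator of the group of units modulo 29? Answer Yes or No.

No

φ(29) = 29 − 1 = 28 = 2^2 · 7.
17 is a primitive root mod 29 iff 17^(φ(29)/q) ≢ 1 for every prime q | φ(29), i.e. q ∈ {2, 7}.
17^14 ≡ 28 (mod 29)  [q = 2: ≢ 1 ✓]
17^4 ≡ 1 (mod 29)  [q = 7: ≡ 1 ✗]
The check at q = 7 fails, so 17 generates a proper subgroup.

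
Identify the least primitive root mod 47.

5

φ(47) = 47 − 1 = 46 = 2 · 23.
Test candidates g = 2, 3, … against the prime factors q ∈ {2, 23} of φ(47): g is a generator iff g^(46/q) ≢ 1 for every such q.
g = 2: 2^23 ≡ 1 — hits 1, so not a primitive root.
g = 3: 3^23 ≡ 1 — hits 1, so not a primitive root.
g = 4: 4^23 ≡ 1 — hits 1, so not a primitive root.
g = 5: 5^23 ≡ 46; 5^2 ≡ 25 — none is 1, so 5 is a primitive root.
The smallest primitive root modulo 47 is 5.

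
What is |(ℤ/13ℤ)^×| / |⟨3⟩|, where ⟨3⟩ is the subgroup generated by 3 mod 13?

The order of 3 must divide φ(13) = 13 − 1 = 12 = 2^2 · 3.
Divisors of 12: 1, 2, 3, 4, 6, 12.
Test each divisor d:
3^1 ≡ 3 (mod 13)
3^2 ≡ 9 (mod 13)
3^3 ≡ 1 (mod 13) ✓
The order of 3 is 3, so the subgroup it generates has 3 elements.
The index is φ(13) / ord(3) = 12 / 3 = 4.

4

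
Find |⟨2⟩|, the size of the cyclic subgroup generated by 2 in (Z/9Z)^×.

6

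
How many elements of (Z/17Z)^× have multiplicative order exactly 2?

φ(17) = 17 − 1 = 16 = 2^4.
In a cyclic group of order 16, there are φ(d) elements of order d for each divisor d of 16, and zero for non-divisors.
2 | 16, and φ(2) = 2 − 1 = 1.

1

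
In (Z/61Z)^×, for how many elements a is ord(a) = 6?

2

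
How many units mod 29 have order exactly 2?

φ(29) = 29 − 1 = 28 = 2^2 · 7.
In a cyclic group of order 28, there are φ(d) elements of order d for each divisor d of 28, and zero for non-divisors.
2 | 28, and φ(2) = 2 − 1 = 1.

1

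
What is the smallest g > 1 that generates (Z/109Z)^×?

φ(109) = 109 − 1 = 108 = 2^2 · 3^3.
Test candidates g = 2, 3, … against the prime factors q ∈ {2, 3} of φ(109): g is a generator iff g^(108/q) ≢ 1 for every such q.
g = 2: 2^54 ≡ 108; 2^36 ≡ 1 — hits 1, so not a primitive root.
g = 3: 3^54 ≡ 1 — hits 1, so not a primitive root.
g = 4: 4^54 ≡ 1 — hits 1, so not a primitive root.
g = 5: 5^54 ≡ 1 — hits 1, so not a primitive root.
g = 6: 6^54 ≡ 108; 6^36 ≡ 63 — none is 1, so 6 is a primitive root.
So 6 is the smallest generator of (Z/109Z)^×.

6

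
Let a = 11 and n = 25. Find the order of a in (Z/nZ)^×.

ord(11) | φ(25) = φ(5^2) = 5·(5−1) = 20 = 2^2 · 5.
Divisors of 20: 1, 2, 4, 5, 10, 20.
Compute 11^d (mod 25) for the divisors d until we hit 1:
11^1 ≡ 11
11^2 ≡ 21
11^4 ≡ 16
11^5 ≡ 1
So ord_25(11) = 5.

5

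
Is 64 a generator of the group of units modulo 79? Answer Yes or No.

φ(79) = 79 − 1 = 78 = 2 · 3 · 13.
An element g generates (Z/79Z)^× iff g^(78/q) ≢ 1 (mod 79) for each prime q ∈ {2, 3, 13}.
64^39 ≡ 1 (mod 79)  [q = 2: ≡ 1 ✗]
64^26 ≡ 1 (mod 79)  [q = 3: ≡ 1 ✗]
64^6 ≡ 10 (mod 79)  [q = 13: ≢ 1 ✓]
The check at q = 2 fails, so 64 generates a proper subgroup.

No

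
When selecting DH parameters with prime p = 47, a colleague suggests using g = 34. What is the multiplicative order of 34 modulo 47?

23

ord(34) | φ(47) = 47 − 1 = 46 = 2 · 23.
Divisors of 46: 1, 2, 23, 46.
Check 34^d mod 47 for each divisor in increasing order:
34^1 ≡ 34 (mod 47)
34^2 ≡ 28 (mod 47)
34^23 ≡ 1 (mod 47) ✓
Hence ord(34) = 23.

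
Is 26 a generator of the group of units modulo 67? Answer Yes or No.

No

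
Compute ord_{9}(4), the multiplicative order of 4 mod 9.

3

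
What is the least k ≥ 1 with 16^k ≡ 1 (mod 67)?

33

ord(16) | φ(67) = 67 − 1 = 66 = 2 · 3 · 11.
Divisors of 66: 1, 2, 3, 6, 11, 22, 33, 66.
Compute 16^d (mod 67) for the divisors d until we hit 1:
16^1 ≡ 16 (mod 67)
16^2 ≡ 55 (mod 67)
16^3 ≡ 9 (mod 67)
16^6 ≡ 14 (mod 67)
16^11 ≡ 29 (mod 67)
16^22 ≡ 37 (mod 67)
16^33 ≡ 1 (mod 67) ✓
The smallest such exponent is 33, so the order of 16 is 33.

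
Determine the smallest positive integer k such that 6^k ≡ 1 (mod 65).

12

By Lagrange's theorem, ord_65(6) divides φ(65) = φ(5·13) = (5−1)·(13−1) = 4·12 = 48 = 2^4 · 3.
Divisors of 48: 1, 2, 3, 4, 6, 8, 12, 16, 24, 48.
Check 6^d mod 65 for each divisor in increasing order:
6^1 ≡ 6
6^2 ≡ 36
6^3 ≡ 21
6^4 ≡ 61
6^6 ≡ 51
6^8 ≡ 16
6^12 ≡ 1
The smallest such exponent is 12, so the order of 6 is 12.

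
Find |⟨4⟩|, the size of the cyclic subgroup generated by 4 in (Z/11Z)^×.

5

By Lagrange's theorem, ord_11(4) divides φ(11) = 11 − 1 = 10 = 2 · 5.
Divisors of 10: 1, 2, 5, 10.
Test each divisor d:
4^1 ≡ 4 (mod 11)
4^2 ≡ 5 (mod 11)
4^5 ≡ 1 (mod 11) ✓
Therefore the multiplicative order of 4 modulo 11 is 5.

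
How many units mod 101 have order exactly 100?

40

φ(101) = 101 − 1 = 100 = 2^2 · 5^2.
(Z/101Z)^× is cyclic (|G| = 100); a cyclic group of order m has exactly φ(d) elements of each order d | m, and none otherwise.
100 = 2^2 · 5^2 divides 100, and φ(100) = 40.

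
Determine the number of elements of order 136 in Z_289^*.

64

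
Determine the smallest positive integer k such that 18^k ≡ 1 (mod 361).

38

Since 18 ∈ (Z/361Z)^×, its order divides φ(361) = φ(19^2) = 19·(19−1) = 342 = 2 · 3^2 · 19.
Divisors of 342: 1, 2, 3, 6, 9, 18, 19, 38, 57, 114, 171, 342.
Check 18^d mod 361 for each divisor in increasing order:
18^1 ≡ 18 (mod 361)
18^2 ≡ 324 (mod 361)
18^3 ≡ 56 (mod 361)
18^6 ≡ 248 (mod 361)
18^9 ≡ 170 (mod 361)
18^18 ≡ 20 (mod 361)
18^19 ≡ 360 (mod 361)
18^38 ≡ 1 (mod 361) ✓
So ord_361(18) = 38.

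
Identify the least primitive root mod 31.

φ(31) = 31 − 1 = 30 = 2 · 3 · 5.
Test candidates g = 2, 3, … against the prime factors q ∈ {2, 3, 5} of φ(31): g is a generator iff g^(30/q) ≢ 1 for every such q.
g = 2: 2^15 ≡ 1 — hits 1, so not a primitive root.
g = 3: 3^15 ≡ 30; 3^10 ≡ 25; 3^6 ≡ 16 — none is 1, so 3 is a primitive root.
The smallest primitive root modulo 31 is 3.

3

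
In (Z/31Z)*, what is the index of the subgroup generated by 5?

10

Since 5 ∈ (Z/31Z)^×, its order divides φ(31) = 31 − 1 = 30 = 2 · 3 · 5.
Divisors of 30: 1, 2, 3, 5, 6, 10, 15, 30.
Evaluate successive powers at the divisors of 30:
5^1 ≡ 5 (mod 31)
5^2 ≡ 25 (mod 31)
5^3 ≡ 1 (mod 31) ✓
Thus |⟨5⟩| = ord(5) = 3.
The index is φ(31) / ord(5) = 30 / 3 = 10.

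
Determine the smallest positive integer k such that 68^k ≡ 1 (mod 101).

25

By Lagrange's theorem, ord_101(68) divides φ(101) = 101 − 1 = 100 = 2^2 · 5^2.
Divisors of 100: 1, 2, 4, 5, 10, 20, 25, 50, 100.
Test each divisor d:
68^1 ≡ 68 (mod 101)
68^2 ≡ 79 (mod 101)
68^4 ≡ 80 (mod 101)
68^5 ≡ 87 (mod 101)
68^10 ≡ 95 (mod 101)
68^20 ≡ 36 (mod 101)
68^25 ≡ 1 (mod 101) ✓
The smallest such exponent is 25, so the order of 68 is 25.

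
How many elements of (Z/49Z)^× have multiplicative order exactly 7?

φ(49) = φ(7^2) = 7·(7−1) = 42 = 2 · 3 · 7.
(Z/49Z)^× is cyclic (|G| = 42); a cyclic group of order m has exactly φ(d) elements of each order d | m, and none otherwise.
7 | 42, and φ(7) = 7 − 1 = 6.

6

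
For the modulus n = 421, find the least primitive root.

2

φ(421) = 421 − 1 = 420 = 2^2 · 3 · 5 · 7.
g is a primitive root iff g^(420/q) ≢ 1 (mod 421) for each prime q ∈ {2, 3, 5, 7}.
g = 2: 2^210 ≡ 420; 2^140 ≡ 400; 2^84 ≡ 279; 2^60 ≡ 370 — none is 1, so 2 is a primitive root.
Hence the least primitive root of 421 is 2.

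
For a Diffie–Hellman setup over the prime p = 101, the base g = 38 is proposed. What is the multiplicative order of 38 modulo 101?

The order of 38 must divide φ(101) = 101 − 1 = 100 = 2^2 · 5^2.
Divisors of 100: 1, 2, 4, 5, 10, 20, 25, 50, 100.
Compute 38^d (mod 101) for the divisors d until we hit 1:
38^1 ≡ 38
38^2 ≡ 30
38^4 ≡ 92
38^5 ≡ 62
38^10 ≡ 6
38^20 ≡ 36
38^25 ≡ 10
38^50 ≡ 100
38^100 ≡ 1
So ord_101(38) = 100.

100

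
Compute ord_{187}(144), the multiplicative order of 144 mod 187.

Since 144 ∈ (Z/187Z)^×, its order divides φ(187) = φ(11·17) = (11−1)·(17−1) = 10·16 = 160 = 2^5 · 5.
Divisors of 160: 1, 2, 4, 5, 8, 10, 16, 20, 32, 40, 80, 160.
Evaluate successive powers at the divisors of 160:
144^1 ≡ 144 (mod 187)
144^2 ≡ 166 (mod 187)
144^4 ≡ 67 (mod 187)
144^5 ≡ 111 (mod 187)
144^8 ≡ 1 (mod 187) ✓
So ord_187(144) = 8.

8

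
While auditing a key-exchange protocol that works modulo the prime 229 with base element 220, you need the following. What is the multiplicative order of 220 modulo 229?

114

Since 220 ∈ (Z/229Z)^×, its order divides φ(229) = 229 − 1 = 228 = 2^2 · 3 · 19.
Divisors of 228: 1, 2, 3, 4, 6, 12, 19, 38, 57, 76, 114, 228.
Compute 220^d (mod 229) for the divisors d until we hit 1:
220^1 ≡ 220
220^2 ≡ 81
220^3 ≡ 187
220^4 ≡ 149
220^6 ≡ 161
220^12 ≡ 44
220^19 ≡ 135
220^38 ≡ 134
220^57 ≡ 228
220^76 ≡ 94
220^114 ≡ 1
The smallest such exponent is 114, so the order of 220 is 114.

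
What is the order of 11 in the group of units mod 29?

By Lagrange's theorem, ord_29(11) divides φ(29) = 29 − 1 = 28 = 2^2 · 7.
Divisors of 28: 1, 2, 4, 7, 14, 28.
Check 11^d mod 29 for each divisor in increasing order:
11^1 ≡ 11
11^2 ≡ 5
11^4 ≡ 25
11^7 ≡ 12
11^14 ≡ 28
11^28 ≡ 1
Therefore the multiplicative order of 11 modulo 29 is 28.

28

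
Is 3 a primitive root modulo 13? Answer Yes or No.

φ(13) = 13 − 1 = 12 = 2^2 · 3.
An element g generates (Z/13Z)^× iff g^(12/q) ≢ 1 (mod 13) for each prime q ∈ {2, 3}.
3^6 ≡ 1 (mod 13)  [q = 2: ≡ 1 ✗]
3^4 ≡ 3 (mod 13)  [q = 3: ≢ 1 ✓]
Since 3^6 ≡ 1, the order of 3 divides 6 < 12, so 3 is not a primitive root.

No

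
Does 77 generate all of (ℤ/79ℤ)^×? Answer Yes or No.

φ(79) = 79 − 1 = 78 = 2 · 3 · 13.
An element g generates (Z/79Z)^× iff g^(78/q) ≢ 1 (mod 79) for each prime q ∈ {2, 3, 13}.
77^39 ≡ 78 (mod 79)  [q = 2: ≢ 1 ✓]
77^26 ≡ 23 (mod 79)  [q = 3: ≢ 1 ✓]
77^6 ≡ 64 (mod 79)  [q = 13: ≢ 1 ✓]
Every test exponent gives a nontrivial residue, hence 77 generates the full group.

Yes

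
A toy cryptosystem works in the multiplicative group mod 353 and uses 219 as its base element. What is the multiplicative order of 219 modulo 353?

352

The order of 219 must divide φ(353) = 353 − 1 = 352 = 2^5 · 11.
Divisors of 352: 1, 2, 4, 8, 11, 16, 22, 32, 44, 88, 176, 352.
Check 219^d mod 353 for each divisor in increasing order:
219^1 ≡ 219 (mod 353)
219^2 ≡ 306 (mod 353)
219^4 ≡ 91 (mod 353)
219^8 ≡ 162 (mod 353)
219^11 ≡ 106 (mod 353)
219^16 ≡ 122 (mod 353)
219^22 ≡ 293 (mod 353)
219^32 ≡ 58 (mod 353)
219^44 ≡ 70 (mod 353)
219^88 ≡ 311 (mod 353)
219^176 ≡ 352 (mod 353)
219^352 ≡ 1 (mod 353) ✓
Therefore the multiplicative order of 219 modulo 353 is 352.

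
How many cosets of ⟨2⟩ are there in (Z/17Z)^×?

By Lagrange's theorem, ord_17(2) divides φ(17) = 17 − 1 = 16 = 2^4.
Divisors of 16: 1, 2, 4, 8, 16.
Test each divisor d:
2^1 ≡ 2
2^2 ≡ 4
2^4 ≡ 16
2^8 ≡ 1
The order of 2 is 8, so the subgroup it generates has 8 elements.
The index is φ(17) / ord(2) = 16 / 8 = 2.

2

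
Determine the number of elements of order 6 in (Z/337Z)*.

2

φ(337) = 337 − 1 = 336 = 2^4 · 3 · 7.
(Z/337Z)^× is cyclic (|G| = 336); a cyclic group of order m has exactly φ(d) elements of each order d | m, and none otherwise.
6 = 2 · 3 divides 336, and φ(6) = 2.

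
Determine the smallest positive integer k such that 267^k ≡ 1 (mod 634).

316

Since 267 ∈ (Z/634Z)^×, its order divides φ(634) = φ(2)·φ(317) = 1·316 = 316 = 2^2 · 79.
Divisors of 316: 1, 2, 4, 79, 158, 316.
Compute 267^d (mod 634) for the divisors d until we hit 1:
267^1 ≡ 267 (mod 634)
267^2 ≡ 281 (mod 634)
267^4 ≡ 345 (mod 634)
267^79 ≡ 203 (mod 634)
267^158 ≡ 633 (mod 634)
267^316 ≡ 1 (mod 634) ✓
Hence ord(267) = 316.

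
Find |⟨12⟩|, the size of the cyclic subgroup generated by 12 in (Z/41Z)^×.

40

Since 12 ∈ (Z/41Z)^×, its order divides φ(41) = 41 − 1 = 40 = 2^3 · 5.
Divisors of 40: 1, 2, 4, 5, 8, 10, 20, 40.
Test each divisor d:
12^1 ≡ 12 (mod 41)
12^2 ≡ 21 (mod 41)
12^4 ≡ 31 (mod 41)
12^5 ≡ 3 (mod 41)
12^8 ≡ 18 (mod 41)
12^10 ≡ 9 (mod 41)
12^20 ≡ 40 (mod 41)
12^40 ≡ 1 (mod 41) ✓
So ord_41(12) = 40.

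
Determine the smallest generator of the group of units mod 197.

2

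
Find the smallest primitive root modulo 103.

φ(103) = 103 − 1 = 102 = 2 · 3 · 17.
Test candidates g = 2, 3, … against the prime factors q ∈ {2, 3, 17} of φ(103): g is a generator iff g^(102/q) ≢ 1 for every such q.
g = 2: 2^51 ≡ 1 — hits 1, so not a primitive root.
g = 3: 3^51 ≡ 102; 3^34 ≡ 1 — hits 1, so not a primitive root.
g = 4: 4^51 ≡ 1 — hits 1, so not a primitive root.
g = 5: 5^51 ≡ 102; 5^34 ≡ 56; 5^6 ≡ 72 — none is 1, so 5 is a primitive root.
So 5 is the smallest generator of (Z/103Z)^×.

5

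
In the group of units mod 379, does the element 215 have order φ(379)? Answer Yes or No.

φ(379) = 379 − 1 = 378 = 2 · 3^3 · 7.
215 is a primitive root mod 379 iff 215^(φ(379)/q) ≢ 1 for every prime q | φ(379), i.e. q ∈ {2, 3, 7}.
215^189 ≡ 378 (mod 379)  [q = 2: ≢ 1 ✓]
215^126 ≡ 51 (mod 379)  [q = 3: ≢ 1 ✓]
215^54 ≡ 94 (mod 379)  [q = 7: ≢ 1 ✓]
Every test exponent gives a nontrivial residue, hence 215 generates the full group.

Yes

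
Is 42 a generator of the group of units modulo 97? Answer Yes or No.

φ(97) = 97 − 1 = 96 = 2^5 · 3.
42 is a primitive root mod 97 iff 42^(φ(97)/q) ≢ 1 for every prime q | φ(97), i.e. q ∈ {2, 3}.
42^48 ≡ 96 (mod 97)  [q = 2: ≢ 1 ✓]
42^32 ≡ 1 (mod 97)  [q = 3: ≡ 1 ✗]
42^32 ≡ 1 shows ord(42) | 32, strictly less than φ(97); not a primitive root.

No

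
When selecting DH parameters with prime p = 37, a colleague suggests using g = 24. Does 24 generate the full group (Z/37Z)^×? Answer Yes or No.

Yes

φ(37) = 37 − 1 = 36 = 2^2 · 3^2.
An element g generates (Z/37Z)^× iff g^(36/q) ≢ 1 (mod 37) for each prime q ∈ {2, 3}.
24^18 ≡ 36 (mod 37)  [q = 2: ≢ 1 ✓]
24^12 ≡ 10 (mod 37)  [q = 3: ≢ 1 ✓]
Every test exponent gives a nontrivial residue, hence 24 generates the full group.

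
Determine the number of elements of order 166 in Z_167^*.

82

φ(167) = 167 − 1 = 166 = 2 · 83.
In a cyclic group of order 166, there are φ(d) elements of order d for each divisor d of 166, and zero for non-divisors.
166 = 2 · 83 divides 166, and φ(166) = 82.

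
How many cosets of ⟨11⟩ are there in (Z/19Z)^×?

6

The order of 11 must divide φ(19) = 19 − 1 = 18 = 2 · 3^2.
Divisors of 18: 1, 2, 3, 6, 9, 18.
Test each divisor d:
11^1 ≡ 11 (mod 19)
11^2 ≡ 7 (mod 19)
11^3 ≡ 1 (mod 19) ✓
So ord_19(11) = 3, hence |⟨11⟩| = 3.
Index = |(Z/19Z)^×| / |⟨11⟩| = 18 / 3 = 6.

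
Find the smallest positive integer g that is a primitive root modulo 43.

3

φ(43) = 43 − 1 = 42 = 2 · 3 · 7.
Test candidates g = 2, 3, … against the prime factors q ∈ {2, 3, 7} of φ(43): g is a generator iff g^(42/q) ≢ 1 for every such q.
g = 2: 2^21 ≡ 42; 2^14 ≡ 1 — hits 1, so not a primitive root.
g = 3: 3^21 ≡ 42; 3^14 ≡ 36; 3^6 ≡ 41 — none is 1, so 3 is a primitive root.
The smallest primitive root modulo 43 is 3.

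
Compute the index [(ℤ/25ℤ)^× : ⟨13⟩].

ord(13) | φ(25) = φ(5^2) = 5·(5−1) = 20 = 2^2 · 5.
Divisors of 20: 1, 2, 4, 5, 10, 20.
Test each divisor d:
13^1 ≡ 13 (mod 25)
13^2 ≡ 19 (mod 25)
13^4 ≡ 11 (mod 25)
13^5 ≡ 18 (mod 25)
13^10 ≡ 24 (mod 25)
13^20 ≡ 1 (mod 25) ✓
So ord_25(13) = 20, hence |⟨13⟩| = 20.
[(Z/25Z)^× : ⟨13⟩] = 20/20 = 1.

1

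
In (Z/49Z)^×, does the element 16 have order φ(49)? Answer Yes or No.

No

φ(49) = φ(7^2) = 7·(7−1) = 42 = 2 · 3 · 7.
It suffices to check that the order of 16 is not a proper divisor of 42: compute 16^(42/q) for q ∈ {2, 3, 7}.
16^21 ≡ 1 (mod 49)  [q = 2: ≡ 1 ✗]
16^14 ≡ 18 (mod 49)  [q = 3: ≢ 1 ✓]
16^6 ≡ 8 (mod 49)  [q = 7: ≢ 1 ✓]
Since 16^21 ≡ 1, the order of 16 divides 21 < 42, so 16 is not a primitive root.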